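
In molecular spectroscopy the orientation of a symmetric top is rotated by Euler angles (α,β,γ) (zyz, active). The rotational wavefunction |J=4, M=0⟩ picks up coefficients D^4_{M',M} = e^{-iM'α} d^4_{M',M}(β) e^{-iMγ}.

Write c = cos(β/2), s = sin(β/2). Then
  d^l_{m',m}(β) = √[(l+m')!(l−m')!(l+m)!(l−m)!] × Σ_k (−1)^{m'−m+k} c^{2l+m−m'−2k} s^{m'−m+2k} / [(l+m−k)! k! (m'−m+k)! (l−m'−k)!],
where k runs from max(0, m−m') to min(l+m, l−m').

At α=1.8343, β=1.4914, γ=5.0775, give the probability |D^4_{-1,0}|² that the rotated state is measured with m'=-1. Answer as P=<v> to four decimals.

P=0.0171

Split into d^4_{-1,0}(β=1.4914) × two z-phases.
c=cos(1.4914/2)=0.734613, s=sin(1.4914/2)=0.678486; N=√[6·120·24·24]=643.987578
The bounds max(0,m−m')=1 and min(l+m,l−m')=4 give 4 terms
  k=1: (−1)^0·643.9876/(144)·0.7346^7·0.6785^1 = +0.350322
  k=2: (−1)^1·643.9876/(24)·0.7346^5·0.6785^3 = -1.793010
  k=3: (−1)^2·643.9876/(24)·0.7346^3·0.6785^5 = +1.529493
  k=4: (−1)^3·643.9876/(144)·0.7346^1·0.6785^7 = -0.217451
d^4_{-1,0}(1.4914) = +0.350322 -1.793010 +1.529493 -0.217451 = -0.130647
|D^4_{-1,0}|² = |d^4_{-1,0}(β)|² = (-0.130647)² = 0.017069 (the z-rotation phases have unit modulus)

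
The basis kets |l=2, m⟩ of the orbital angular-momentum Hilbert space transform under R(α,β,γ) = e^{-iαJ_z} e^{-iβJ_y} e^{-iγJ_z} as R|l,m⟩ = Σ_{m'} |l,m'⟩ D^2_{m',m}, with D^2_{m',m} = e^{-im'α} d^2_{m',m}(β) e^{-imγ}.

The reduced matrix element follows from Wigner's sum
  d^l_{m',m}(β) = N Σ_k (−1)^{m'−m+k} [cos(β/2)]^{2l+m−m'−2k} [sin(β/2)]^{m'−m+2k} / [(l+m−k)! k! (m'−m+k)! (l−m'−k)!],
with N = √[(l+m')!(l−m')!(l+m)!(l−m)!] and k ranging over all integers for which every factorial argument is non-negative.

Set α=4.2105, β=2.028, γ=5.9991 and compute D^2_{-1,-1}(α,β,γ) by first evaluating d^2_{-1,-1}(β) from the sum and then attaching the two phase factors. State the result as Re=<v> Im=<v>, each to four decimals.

D^2_{-1,-1}(4.2105,2.028,5.9991) = e^{-i·-1·4.2105}·d^2_{-1,-1}(2.028)·e^{-i·-1·5.9991}. Compute d first:
With c≡cos(β/2)=0.528469 and s≡sin(β/2)=0.848953, N=[1·6·1·6]^{1/2}=6.000000
k∈{0,1} keeps every argument non-negative
  k=0: (−1)^0·6.0000/(6)·0.5285^4·0.8490^0 = +0.077997
  k=1: (−1)^1·6.0000/(2)·0.5285^2·0.8490^2 = -0.603848
d^2_{-1,-1}(2.028) = +0.077997 -0.603848 = -0.525850
D = (-0.481082-0.876675i)·(-0.525850)·(+0.959918-0.280280i) = +0.372047+0.371618i

Re=0.3720 Im=0.3716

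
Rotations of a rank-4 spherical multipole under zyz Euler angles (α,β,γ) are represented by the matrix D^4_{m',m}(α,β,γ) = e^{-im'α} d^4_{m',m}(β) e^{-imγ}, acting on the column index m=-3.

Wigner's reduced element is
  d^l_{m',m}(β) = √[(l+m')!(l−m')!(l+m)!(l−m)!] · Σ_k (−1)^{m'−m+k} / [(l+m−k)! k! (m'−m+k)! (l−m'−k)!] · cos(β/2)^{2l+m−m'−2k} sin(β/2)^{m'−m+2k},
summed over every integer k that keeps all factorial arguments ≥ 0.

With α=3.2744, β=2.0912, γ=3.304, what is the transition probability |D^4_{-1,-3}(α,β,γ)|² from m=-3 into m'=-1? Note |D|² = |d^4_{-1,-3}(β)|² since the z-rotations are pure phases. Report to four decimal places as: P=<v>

P=0.1400

First d^4_{-1,-3}(β=2.0912), then the phase factors e^{-i(-1)α} and e^{-i(-3)γ}:
Half-angle: c=0.501383, s=0.865226. N=√(6·120·1·5040)=1904.940944
k: max(0,(-3)−(-1))=0 … min(4+(-3),4−(-1))=1
  k=0: (−1)^2·1904.9409/(240)·0.5014^6·0.8652^2 = +0.094394
  k=1: (−1)^3·1904.9409/(144)·0.5014^4·0.8652^4 = -0.468505
d^4_{-1,-3}(2.0912) = +0.094394 -0.468505 = -0.374111
|D^4_{-1,-3}|² = |d^4_{-1,-3}(β)|² = (-0.374111)² = 0.139959 (the z-rotation phases have unit modulus)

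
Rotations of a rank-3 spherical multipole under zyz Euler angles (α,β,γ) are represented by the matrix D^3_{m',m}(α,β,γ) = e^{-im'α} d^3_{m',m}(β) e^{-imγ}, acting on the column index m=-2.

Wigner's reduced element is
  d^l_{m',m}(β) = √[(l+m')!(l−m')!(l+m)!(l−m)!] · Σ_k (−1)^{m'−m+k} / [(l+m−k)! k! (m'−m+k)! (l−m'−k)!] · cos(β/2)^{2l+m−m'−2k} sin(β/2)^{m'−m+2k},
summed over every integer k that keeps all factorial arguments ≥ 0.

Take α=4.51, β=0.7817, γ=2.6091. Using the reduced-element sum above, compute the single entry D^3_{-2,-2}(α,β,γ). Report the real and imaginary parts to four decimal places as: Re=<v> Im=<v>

Re=-0.0095 Im=0.0939

Split into d^3_{-2,-2}(β=0.7817) × two z-phases.
Half-angle: c=0.924586, s=0.380974. N=√(1·120·1·120)=120.000000
The bounds max(0,m−m')=0 and min(l+m,l−m')=1 give 2 terms
  k=0: (−1)^0·120.0000/(120)·0.9246^6·0.3810^0 = +0.624716
  k=1: (−1)^1·120.0000/(24)·0.9246^4·0.3810^2 = -0.530335
d^3_{-2,-2}(0.7817) = +0.624716 -0.530335 = +0.094381
D = (-0.919190+0.393815i)·(+0.094381)·(+0.484517-0.874782i) = -0.009519+0.093900i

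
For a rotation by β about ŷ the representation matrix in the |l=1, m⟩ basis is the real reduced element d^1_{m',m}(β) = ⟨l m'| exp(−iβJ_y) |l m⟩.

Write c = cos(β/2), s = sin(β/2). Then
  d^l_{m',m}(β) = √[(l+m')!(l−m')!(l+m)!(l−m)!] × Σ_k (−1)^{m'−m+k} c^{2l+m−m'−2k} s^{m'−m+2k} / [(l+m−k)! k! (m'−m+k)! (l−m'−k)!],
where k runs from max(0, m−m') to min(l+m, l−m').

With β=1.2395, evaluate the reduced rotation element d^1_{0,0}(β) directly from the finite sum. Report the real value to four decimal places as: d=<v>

d^1_{0,0}(β=1.2395) via Wigner's sum:
c=cos(1.2395/2)=0.814024, s=sin(1.2395/2)=0.580832; N=√[1·1·1·1]=1.000000
The bounds max(0,m−m')=0 and min(l+m,l−m')=1 give 2 terms
  k=0: (−1)^0·1.0000/(1)·0.8140^2·0.5808^0 = +0.662635
  k=1: (−1)^1·1.0000/(1)·0.8140^0·0.5808^2 = -0.337365
d^1_{0,0}(1.2395) = +0.662635 -0.337365 = +0.325269

d=0.3253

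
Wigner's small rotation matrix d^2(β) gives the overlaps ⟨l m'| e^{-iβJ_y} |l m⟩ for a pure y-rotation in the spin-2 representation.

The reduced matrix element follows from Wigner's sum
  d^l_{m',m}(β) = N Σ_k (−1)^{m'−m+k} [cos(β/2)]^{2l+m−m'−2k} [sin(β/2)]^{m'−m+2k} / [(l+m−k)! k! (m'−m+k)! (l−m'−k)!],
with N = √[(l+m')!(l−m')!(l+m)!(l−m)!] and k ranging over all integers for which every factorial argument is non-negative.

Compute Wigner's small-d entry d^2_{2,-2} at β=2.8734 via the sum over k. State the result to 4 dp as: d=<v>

d^2_{2,-2}(β=2.8734) via Wigner's sum:
c=cos(2.8734/2)=0.133695, s=sin(2.8734/2)=0.991023; N=√[24·1·1·24]=24.000000
Admissible k: 0..0 (factorial args all ≥0)
  k=0: (−1)^4·24.0000/(24)·0.1337^0·0.9910^4 = +0.964571
d^2_{2,-2}(2.8734) = +0.964571

d=0.9646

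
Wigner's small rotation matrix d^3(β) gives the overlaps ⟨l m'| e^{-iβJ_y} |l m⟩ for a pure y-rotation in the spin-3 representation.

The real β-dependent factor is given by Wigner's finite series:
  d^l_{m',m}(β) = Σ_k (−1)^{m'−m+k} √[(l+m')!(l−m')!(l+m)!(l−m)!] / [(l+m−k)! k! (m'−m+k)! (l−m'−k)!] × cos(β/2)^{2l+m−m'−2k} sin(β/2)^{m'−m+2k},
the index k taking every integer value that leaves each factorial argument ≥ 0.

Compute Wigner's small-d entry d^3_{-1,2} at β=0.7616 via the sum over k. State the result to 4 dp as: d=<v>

d=0.2390

d^3_{-1,2}(β=0.7616) via Wigner's sum:
With c≡cos(β/2)=0.928368 and s≡sin(β/2)=0.371663, N=[2·24·120·1]^{1/2}=75.894664
k: max(0,(2)−(-1))=3 … min(3+(2),3−(-1))=4
  k=3: (−1)^0·75.8947/(12)·0.9284^3·0.3717^3 = +0.259800
  k=4: (−1)^1·75.8947/(24)·0.9284^1·0.3717^5 = -0.020819
d^3_{-1,2}(0.7616) = +0.259800 -0.020819 = +0.238980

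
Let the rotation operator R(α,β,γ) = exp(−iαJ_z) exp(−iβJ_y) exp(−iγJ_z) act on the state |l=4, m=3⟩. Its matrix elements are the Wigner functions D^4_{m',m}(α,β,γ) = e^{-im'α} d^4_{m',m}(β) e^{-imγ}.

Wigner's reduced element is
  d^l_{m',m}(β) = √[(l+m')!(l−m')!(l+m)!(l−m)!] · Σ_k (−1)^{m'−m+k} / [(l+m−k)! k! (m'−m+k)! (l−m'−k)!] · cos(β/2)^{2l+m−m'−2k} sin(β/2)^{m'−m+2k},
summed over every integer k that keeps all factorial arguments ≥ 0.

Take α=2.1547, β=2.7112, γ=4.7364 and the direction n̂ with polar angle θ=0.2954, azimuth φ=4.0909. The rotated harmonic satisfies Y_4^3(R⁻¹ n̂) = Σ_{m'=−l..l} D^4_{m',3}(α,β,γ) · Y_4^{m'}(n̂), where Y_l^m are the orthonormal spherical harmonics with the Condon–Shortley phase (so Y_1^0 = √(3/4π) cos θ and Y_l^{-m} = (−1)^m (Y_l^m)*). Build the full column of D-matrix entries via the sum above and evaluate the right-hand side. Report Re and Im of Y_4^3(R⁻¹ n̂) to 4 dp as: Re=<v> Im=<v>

Re=0.0601 Im=-0.0494

Need the full column D^4_{m',3} for m'=−4..4 at α=2.1547, β=2.7112, γ=4.7364.
cos(β/2)=0.213539, sin(β/2)=0.976934
d^4_{-4,3}: single k=7 term ⇒ +0.512957;  D = +0.394705+0.327617i
d^4_{-3,3}: k∈[6..7] ⇒ +0.277489 -0.829705 = -0.552216;  D = -0.060007+0.548945i
d^4_{-2,3}: k∈[5..6] ⇒ +0.097263 -0.678578 = -0.581316;  D = +0.516954-0.265869i
d^4_{-1,3}: k∈[4..5] ⇒ +0.025055 -0.314643 = -0.289588;  D = -0.252472-0.141843i
d^4_{0,3}: k∈[3..4] ⇒ +0.004898 -0.102524 = -0.097625;  D = +0.007026+0.097372i
d^4_{1,3}: k∈[2..3] ⇒ +0.000718 -0.025055 = -0.024337;  D = +0.019286-0.014843i
d^4_{2,3}: k∈[1..2] ⇒ +0.000074 -0.004647 = -0.004573;  D = -0.004325-0.001486i
d^4_{3,3}: k∈[0..1] ⇒ +0.000004 -0.000633 = -0.000629;  D = +0.000157+0.000609i
d^4_{4,3}: single k=0 term ⇒ -0.000056;  D = +0.000037-0.000042i
Y_4^{m'}(θ=0.2954,φ=4.0909) and Σ D·Y over m':
  (+0.3947+0.3276i)·(-0.0025+0.0019i)  (-0.0600+0.5489i)·(+0.0283+0.0086i)  (+0.5170-0.2659i)·(-0.0494-0.1451i)  (-0.2525-0.1418i)·(-0.2614+0.3649i)  (+0.0070+0.0974i)·(+0.5143+0.0000i)  (+0.0193-0.0148i)·(+0.2614+0.3649i)  (-0.0043-0.0015i)·(-0.0494+0.1451i)  (+0.0002+0.0006i)·(-0.0283+0.0086i)  (+0.0000-0.0000i)·(-0.0025-0.0019i)
Y_4^3(R⁻¹ n̂) = +0.060118-0.049353i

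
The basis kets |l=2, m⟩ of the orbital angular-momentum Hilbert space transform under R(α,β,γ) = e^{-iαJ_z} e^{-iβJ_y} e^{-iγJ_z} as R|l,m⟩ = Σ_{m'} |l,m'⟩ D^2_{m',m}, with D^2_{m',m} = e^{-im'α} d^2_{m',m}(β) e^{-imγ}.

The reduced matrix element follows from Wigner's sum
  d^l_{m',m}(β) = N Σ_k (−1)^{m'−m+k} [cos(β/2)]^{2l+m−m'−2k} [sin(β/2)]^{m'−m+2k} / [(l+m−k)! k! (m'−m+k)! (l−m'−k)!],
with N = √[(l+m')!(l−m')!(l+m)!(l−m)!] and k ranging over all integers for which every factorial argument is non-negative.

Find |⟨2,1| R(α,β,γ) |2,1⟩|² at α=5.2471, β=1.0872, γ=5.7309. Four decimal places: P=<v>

D^2_{1,1}(5.2471,1.0872,5.7309) = e^{-i·1·5.2471}·d^2_{1,1}(1.0872)·e^{-i·1·5.7309}. Compute d first:
c=cos(1.0872/2)=0.855852, s=sin(1.0872/2)=0.517220; N=√[6·1·6·1]=6.000000
k: max(0,(1)−(1))=0 … min(2+(1),2−(1))=1
  k=0: (−1)^0·6.0000/(6)·0.8559^4·0.5172^0 = +0.536531
  k=1: (−1)^1·6.0000/(2)·0.8559^2·0.5172^2 = -0.587855
d^2_{1,1}(1.0872) = +0.536531 -0.587855 = -0.051323
|D^2_{1,1}|² = |d^2_{1,1}(β)|² = (-0.051323)² = 0.002634 (the z-rotation phases have unit modulus)

P=0.0026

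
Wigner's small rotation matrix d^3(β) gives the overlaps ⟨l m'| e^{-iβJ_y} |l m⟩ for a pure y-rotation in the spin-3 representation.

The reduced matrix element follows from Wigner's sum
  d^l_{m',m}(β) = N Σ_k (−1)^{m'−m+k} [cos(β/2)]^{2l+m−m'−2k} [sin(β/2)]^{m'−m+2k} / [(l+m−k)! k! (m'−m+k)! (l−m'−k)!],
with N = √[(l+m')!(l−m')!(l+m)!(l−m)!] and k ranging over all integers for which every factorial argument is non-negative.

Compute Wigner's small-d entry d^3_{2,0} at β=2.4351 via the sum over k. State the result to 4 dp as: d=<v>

d=-0.4389

d^3_{2,0}(β=2.4351) via Wigner's sum:
c=cos(2.4351/2)=0.345946, s=sin(2.4351/2)=0.938255; N=√[120·1·6·6]=65.726707
k: max(0,(0)−(2))=0 … min(3+(0),3−(2))=1
  k=0: (−1)^2·65.7267/(12)·0.3459^4·0.9383^2 = +0.069061
  k=1: (−1)^3·65.7267/(12)·0.3459^2·0.9383^4 = -0.507994
d^3_{2,0}(2.4351) = +0.069061 -0.507994 = -0.438933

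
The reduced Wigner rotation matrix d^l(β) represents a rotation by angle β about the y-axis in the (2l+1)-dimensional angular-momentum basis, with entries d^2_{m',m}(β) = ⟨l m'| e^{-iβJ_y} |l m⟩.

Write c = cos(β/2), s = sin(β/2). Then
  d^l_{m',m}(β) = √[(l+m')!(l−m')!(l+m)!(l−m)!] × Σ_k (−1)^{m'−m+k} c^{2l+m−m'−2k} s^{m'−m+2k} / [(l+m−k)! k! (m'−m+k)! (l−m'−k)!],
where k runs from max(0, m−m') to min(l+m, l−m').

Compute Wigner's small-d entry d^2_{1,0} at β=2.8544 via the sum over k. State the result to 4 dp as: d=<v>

d^2_{1,0}(β=2.8544) via Wigner's sum:
Half-angle: c=0.143103, s=0.989708. N=√(6·1·2·2)=4.898979
k: max(0,(0)−(1))=0 … min(2+(0),2−(1))=1
  k=0: (−1)^1·4.8990/(2)·0.1431^3·0.9897^1 = -0.007104
  k=1: (−1)^2·4.8990/(2)·0.1431^1·0.9897^3 = +0.339818
d^2_{1,0}(2.8544) = -0.007104 +0.339818 = +0.332713

d=0.3327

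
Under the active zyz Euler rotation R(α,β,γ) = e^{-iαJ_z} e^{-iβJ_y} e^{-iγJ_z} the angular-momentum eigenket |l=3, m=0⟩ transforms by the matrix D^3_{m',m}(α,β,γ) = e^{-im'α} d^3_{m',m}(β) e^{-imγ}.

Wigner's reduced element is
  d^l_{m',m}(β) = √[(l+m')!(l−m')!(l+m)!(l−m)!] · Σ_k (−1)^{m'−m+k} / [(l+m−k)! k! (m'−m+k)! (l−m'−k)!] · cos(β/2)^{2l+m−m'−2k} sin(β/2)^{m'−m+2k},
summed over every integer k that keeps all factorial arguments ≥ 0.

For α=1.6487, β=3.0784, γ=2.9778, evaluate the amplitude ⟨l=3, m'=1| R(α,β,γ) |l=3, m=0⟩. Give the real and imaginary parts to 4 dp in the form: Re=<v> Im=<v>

D^3_{1,0}(1.6487,3.0784,2.9778) = e^{-i·1·1.6487}·d^3_{1,0}(3.0784)·e^{-i·0·2.9778}. Compute d first:
c=cos(3.0784/2)=0.031591, s=sin(3.0784/2)=0.999501; N=√[24·2·6·6]=41.569219
The bounds max(0,m−m')=0 and min(l+m,l−m')=2 give 3 terms
  k=0: (−1)^1·41.5692/(12)·0.0316^5·0.9995^1 = -0.000000
  k=1: (−1)^2·41.5692/(4)·0.0316^3·0.9995^3 = +0.000327
  k=2: (−1)^3·41.5692/(12)·0.0316^1·0.9995^5 = -0.109162
d^3_{1,0}(3.0784) = -0.000000 +0.000327 -0.109162 = -0.108835
D = (-0.077825-0.996967i)·(-0.108835)·(+1.000000+0.000000i) = +0.008470+0.108505i

Re=0.0085 Im=0.1085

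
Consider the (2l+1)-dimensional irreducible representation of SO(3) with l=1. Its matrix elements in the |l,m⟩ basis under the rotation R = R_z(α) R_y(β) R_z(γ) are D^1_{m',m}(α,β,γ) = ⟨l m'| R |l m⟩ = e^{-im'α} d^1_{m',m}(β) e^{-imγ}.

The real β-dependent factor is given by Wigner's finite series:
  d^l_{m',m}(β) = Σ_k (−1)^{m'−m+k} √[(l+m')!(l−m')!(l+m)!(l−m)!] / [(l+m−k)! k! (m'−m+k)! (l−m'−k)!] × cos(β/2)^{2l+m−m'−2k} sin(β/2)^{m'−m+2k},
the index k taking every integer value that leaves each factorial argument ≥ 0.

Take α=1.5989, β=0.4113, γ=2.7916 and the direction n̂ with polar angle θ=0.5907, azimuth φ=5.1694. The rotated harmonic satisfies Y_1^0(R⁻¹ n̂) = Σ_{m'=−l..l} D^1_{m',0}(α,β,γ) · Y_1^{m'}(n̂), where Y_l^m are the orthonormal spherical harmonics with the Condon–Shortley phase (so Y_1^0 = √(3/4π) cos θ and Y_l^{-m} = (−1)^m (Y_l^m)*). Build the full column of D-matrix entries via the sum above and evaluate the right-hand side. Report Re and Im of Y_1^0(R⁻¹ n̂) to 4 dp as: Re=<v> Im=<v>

Need the full column D^1_{m',0} for m'=−1..1 at α=1.5989, β=0.4113, γ=2.7916.
cos(β/2)=0.978928, sin(β/2)=0.204204
d^1_{-1,0}: single k=1 term ⇒ +0.282702;  D = -0.007944+0.282591i
d^1_{0,0}: k∈[0..1] ⇒ +0.958301 -0.041699 = +0.916602;  D = +0.916602+0.000000i
d^1_{1,0}: single k=0 term ⇒ -0.282702;  D = +0.007944+0.282591i
Y_1^{m'}(θ=0.5907,φ=5.1694) and Σ D·Y over m':
  (-0.0079+0.2826i)·(+0.0849+0.1727i)  (+0.9166+0.0000i)·(+0.4058+0.0000i)  (+0.0079+0.2826i)·(-0.0849+0.1727i)
Y_1^0(R⁻¹ n̂) = +0.273025+0.000000i

Re=0.2730 Im=0.0000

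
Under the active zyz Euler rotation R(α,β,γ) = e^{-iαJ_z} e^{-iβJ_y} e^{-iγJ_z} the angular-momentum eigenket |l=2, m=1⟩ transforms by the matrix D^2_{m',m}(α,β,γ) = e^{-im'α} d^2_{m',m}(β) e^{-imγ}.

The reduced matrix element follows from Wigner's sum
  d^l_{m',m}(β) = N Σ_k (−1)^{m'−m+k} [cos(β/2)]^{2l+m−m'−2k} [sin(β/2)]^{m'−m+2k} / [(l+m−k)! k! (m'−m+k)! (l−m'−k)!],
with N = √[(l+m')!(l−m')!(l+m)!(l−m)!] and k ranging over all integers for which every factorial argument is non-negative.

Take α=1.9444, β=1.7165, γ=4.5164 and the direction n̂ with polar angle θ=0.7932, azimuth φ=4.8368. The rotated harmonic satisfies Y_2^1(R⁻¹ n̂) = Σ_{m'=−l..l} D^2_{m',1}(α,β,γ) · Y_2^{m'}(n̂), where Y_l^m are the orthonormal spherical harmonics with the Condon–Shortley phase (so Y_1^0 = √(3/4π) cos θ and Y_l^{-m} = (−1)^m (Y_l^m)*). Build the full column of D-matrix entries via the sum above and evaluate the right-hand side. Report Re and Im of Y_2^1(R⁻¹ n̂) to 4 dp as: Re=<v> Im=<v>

Re=-0.0344 Im=-0.3741

Need the full column D^2_{m',1} for m'=−2..2 at α=1.9444, β=1.7165, γ=4.5164.
cos(β/2)=0.653763, sin(β/2)=0.756700
d^2_{-2,1}: single k=3 term ⇒ +0.566527;  D = +0.458569-0.332667i
d^2_{-1,1}: k∈[2..3] ⇒ +0.734190 -0.327864 = +0.406326;  D = -0.342175-0.219127i
d^2_{0,1}: k∈[1..2] ⇒ +0.517916 -0.693851 = -0.175935;  D = +0.034261-0.172567i
d^2_{1,1}: k∈[0..1] ⇒ +0.182676 -0.734190 = -0.551515;  D = -0.542838+0.097443i
d^2_{2,1}: single k=0 term ⇒ -0.422877;  D = +0.221471+0.360243i
Y_2^{m'}(θ=0.7932,φ=4.8368) and Σ D·Y over m':
  (+0.4586-0.3327i)·(-0.1901+0.0483i)  (-0.3422-0.2191i)·(+0.0479+0.3832i)  (+0.0343-0.1726i)·(+0.1503+0.0000i)  (-0.5428+0.0974i)·(-0.0479+0.3832i)  (+0.2215+0.3602i)·(-0.1901-0.0483i)
Y_2^1(R⁻¹ n̂) = -0.034410-0.374076i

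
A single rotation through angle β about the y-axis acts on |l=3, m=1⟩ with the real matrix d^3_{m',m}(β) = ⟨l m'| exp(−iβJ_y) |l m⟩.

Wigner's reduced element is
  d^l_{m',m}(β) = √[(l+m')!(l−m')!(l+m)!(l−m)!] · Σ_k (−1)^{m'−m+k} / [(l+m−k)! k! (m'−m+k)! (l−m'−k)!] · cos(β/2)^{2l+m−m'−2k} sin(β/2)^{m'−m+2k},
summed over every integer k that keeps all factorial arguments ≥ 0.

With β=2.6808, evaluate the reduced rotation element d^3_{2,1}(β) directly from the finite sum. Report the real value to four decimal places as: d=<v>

d^3_{2,1}(β=2.6808) via Wigner's sum:
c=cos(2.6808/2)=0.228363, s=sin(2.6808/2)=0.973576; N=√[120·1·24·2]=75.894664
Admissible k: 0..1 (factorial args all ≥0)
  k=0: (−1)^1·75.8947/(24)·0.2284^5·0.9736^1 = -0.001912
  k=1: (−1)^2·75.8947/(12)·0.2284^3·0.9736^3 = +0.069505
d^3_{2,1}(2.6808) = -0.001912 +0.069505 = +0.067593

d=0.0676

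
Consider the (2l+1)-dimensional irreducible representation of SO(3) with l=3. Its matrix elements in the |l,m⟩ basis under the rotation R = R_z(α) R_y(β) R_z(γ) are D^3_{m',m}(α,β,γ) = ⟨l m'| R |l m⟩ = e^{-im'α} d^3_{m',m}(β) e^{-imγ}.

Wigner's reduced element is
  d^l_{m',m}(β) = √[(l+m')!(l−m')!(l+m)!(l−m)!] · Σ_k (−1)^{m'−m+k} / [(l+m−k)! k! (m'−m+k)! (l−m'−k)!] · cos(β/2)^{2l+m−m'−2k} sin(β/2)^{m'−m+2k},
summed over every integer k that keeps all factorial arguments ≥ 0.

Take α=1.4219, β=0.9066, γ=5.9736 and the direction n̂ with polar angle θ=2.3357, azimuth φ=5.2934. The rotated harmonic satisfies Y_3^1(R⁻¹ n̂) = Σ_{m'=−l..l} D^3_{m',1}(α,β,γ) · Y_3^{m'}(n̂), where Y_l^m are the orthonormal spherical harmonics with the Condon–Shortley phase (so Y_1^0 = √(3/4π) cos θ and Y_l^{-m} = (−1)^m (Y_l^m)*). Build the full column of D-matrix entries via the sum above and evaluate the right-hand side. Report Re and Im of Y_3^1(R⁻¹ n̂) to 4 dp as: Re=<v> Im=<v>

Need the full column D^3_{m',1} for m'=−3..3 at α=1.4219, β=0.9066, γ=5.9736.
cos(β/2)=0.899007, sin(β/2)=0.437935
d^3_{-3,1}: single k=4 term ⇒ +0.115135;  D = -0.015736-0.114055i
d^3_{-2,1}: k∈[3..4] ⇒ +0.385964 -0.045794 = +0.340170;  D = -0.340146-0.004011i
d^3_{-1,1}: k∈[2..4] ⇒ +0.751661 -0.237823 +0.007054 = +0.520892;  D = -0.083342+0.514182i
d^3_{0,1}: k∈[1..3] ⇒ +0.890871 -0.634204 +0.050165 = +0.306832;  D = +0.292246+0.093481i
d^3_{1,1}: k∈[0..2] ⇒ +0.527932 -1.002214 +0.178367 = -0.295915;  D = -0.130968+0.265355i
d^3_{2,1}: k∈[0..1] ⇒ -0.813250 +0.385964 = -0.427286;  D = +0.350865+0.243859i
d^3_{3,1}: single k=0 term ⇒ +0.485195;  D = -0.332949+0.352930i
Y_3^{m'}(θ=2.3357,φ=5.2934) and Σ D·Y over m':
  (-0.0157-0.1141i)·(-0.1544+0.0269i)  (-0.3401-0.0040i)·(+0.1464-0.3380i)  (-0.0833+0.5142i)·(+0.1788+0.2724i)  (+0.2922+0.0935i)·(+0.1557+0.0000i)  (-0.1310+0.2654i)·(-0.1788+0.2724i)  (+0.3509+0.2439i)·(+0.1464+0.3380i)  (-0.3329+0.3529i)·(+0.1544+0.0269i)
Y_3^1(R⁻¹ n̂) = -0.295904+0.332075i

Re=-0.2959 Im=0.3321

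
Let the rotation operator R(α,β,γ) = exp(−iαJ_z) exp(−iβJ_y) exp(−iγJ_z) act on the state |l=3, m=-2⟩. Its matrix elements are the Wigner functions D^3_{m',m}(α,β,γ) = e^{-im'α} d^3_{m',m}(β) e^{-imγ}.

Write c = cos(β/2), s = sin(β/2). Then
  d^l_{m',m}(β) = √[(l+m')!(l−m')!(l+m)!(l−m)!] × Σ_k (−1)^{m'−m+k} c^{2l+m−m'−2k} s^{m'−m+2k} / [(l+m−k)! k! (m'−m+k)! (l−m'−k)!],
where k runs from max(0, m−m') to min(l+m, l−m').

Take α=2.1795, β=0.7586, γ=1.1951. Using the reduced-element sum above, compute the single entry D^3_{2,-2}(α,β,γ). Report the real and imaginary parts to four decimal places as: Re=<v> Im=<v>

Re=-0.0304 Im=-0.0724

First d^3_{2,-2}(β=0.7586), then the phase factors e^{-i(2)α} and e^{-i(-2)γ}:
With c≡cos(β/2)=0.928924 and s≡sin(β/2)=0.370270, N=[120·1·1·120]^{1/2}=120.000000
Admissible k: 0..1 (factorial args all ≥0)
  k=0: (−1)^4·120.0000/(24)·0.9289^2·0.3703^4 = +0.081097
  k=1: (−1)^5·120.0000/(120)·0.9289^0·0.3703^6 = -0.002577
d^3_{2,-2}(0.7586) = +0.081097 -0.002577 = +0.078520
Attach z-rotation phases: D = e^{-i(2)(2.1795)}·(+0.078520)·e^{-i(-2)(1.1951)} = -0.030433-0.072383i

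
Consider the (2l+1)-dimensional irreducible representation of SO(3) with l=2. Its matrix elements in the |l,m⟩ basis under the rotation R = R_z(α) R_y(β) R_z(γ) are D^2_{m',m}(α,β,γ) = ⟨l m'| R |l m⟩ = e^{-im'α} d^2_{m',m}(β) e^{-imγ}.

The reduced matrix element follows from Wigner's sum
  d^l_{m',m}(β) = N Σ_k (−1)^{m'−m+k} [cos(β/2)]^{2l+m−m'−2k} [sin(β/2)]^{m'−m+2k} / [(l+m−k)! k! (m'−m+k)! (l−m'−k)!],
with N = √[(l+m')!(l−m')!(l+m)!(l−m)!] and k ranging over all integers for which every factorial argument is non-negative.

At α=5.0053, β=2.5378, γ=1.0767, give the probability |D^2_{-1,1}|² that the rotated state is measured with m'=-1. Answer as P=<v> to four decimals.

First d^2_{-1,1}(β=2.5378), then the phase factors e^{-i(-1)α} and e^{-i(1)γ}:
With c≡cos(β/2)=0.297331 and s≡sin(β/2)=0.954774, N=[1·6·6·1]^{1/2}=6.000000
Admissible k: 2..3 (factorial args all ≥0)
  k=2: (−1)^0·6.0000/(2)·0.2973^2·0.9548^2 = +0.241771
  k=3: (−1)^1·6.0000/(6)·0.2973^0·0.9548^4 = -0.831004
d^2_{-1,1}(2.5378) = +0.241771 -0.831004 = -0.589233
|D^2_{-1,1}|² = |d^2_{-1,1}(β)|² = (-0.589233)² = 0.347195 (the z-rotation phases have unit modulus)

P=0.3472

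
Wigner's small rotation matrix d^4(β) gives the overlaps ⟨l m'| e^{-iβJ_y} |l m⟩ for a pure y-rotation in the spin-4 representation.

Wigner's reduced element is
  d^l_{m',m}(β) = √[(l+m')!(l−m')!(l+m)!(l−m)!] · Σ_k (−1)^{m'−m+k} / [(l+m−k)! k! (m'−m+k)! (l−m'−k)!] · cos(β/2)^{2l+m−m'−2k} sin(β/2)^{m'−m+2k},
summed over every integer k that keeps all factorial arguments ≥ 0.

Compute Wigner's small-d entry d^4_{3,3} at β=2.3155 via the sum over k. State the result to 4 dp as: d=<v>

d=-0.0239

d^4_{3,3}(β=2.3155) via Wigner's sum:
Half-angle: c=0.401401, s=0.915902. N=√(5040·1·5040·1)=5040.000000
Admissible k: 0..1 (factorial args all ≥0)
  k=0: (−1)^0·5040.0000/(5040)·0.4014^8·0.9159^0 = +0.000674
  k=1: (−1)^1·5040.0000/(720)·0.4014^6·0.9159^2 = -0.024562
d^4_{3,3}(2.3155) = +0.000674 -0.024562 = -0.023888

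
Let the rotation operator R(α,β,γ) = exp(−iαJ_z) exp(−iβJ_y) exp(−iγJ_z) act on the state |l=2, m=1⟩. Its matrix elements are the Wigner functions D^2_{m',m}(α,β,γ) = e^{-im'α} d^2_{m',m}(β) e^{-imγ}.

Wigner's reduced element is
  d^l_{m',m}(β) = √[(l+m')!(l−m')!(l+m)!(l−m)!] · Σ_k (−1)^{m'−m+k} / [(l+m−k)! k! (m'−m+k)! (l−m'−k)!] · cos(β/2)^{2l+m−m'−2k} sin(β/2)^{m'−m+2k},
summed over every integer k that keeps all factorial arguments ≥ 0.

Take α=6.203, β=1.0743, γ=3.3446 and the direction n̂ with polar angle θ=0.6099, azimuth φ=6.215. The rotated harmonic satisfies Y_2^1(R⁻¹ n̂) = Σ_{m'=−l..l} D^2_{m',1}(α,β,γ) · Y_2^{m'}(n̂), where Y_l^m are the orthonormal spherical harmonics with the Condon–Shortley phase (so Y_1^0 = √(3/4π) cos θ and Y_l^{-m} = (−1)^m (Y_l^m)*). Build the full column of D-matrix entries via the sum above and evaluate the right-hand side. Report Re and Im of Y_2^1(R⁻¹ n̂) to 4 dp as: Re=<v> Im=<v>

Re=-0.3021 Im=0.0670

Need the full column D^2_{m',1} for m'=−2..2 at α=6.203, β=1.0743, γ=3.3446.
cos(β/2)=0.859170, sin(β/2)=0.511689
d^2_{-2,1}: single k=3 term ⇒ +0.230212;  D = -0.215180+0.081825i
d^2_{-1,1}: k∈[2..3] ⇒ +0.579820 -0.068553 = +0.511267;  D = -0.490902+0.142859i
d^2_{0,1}: k∈[1..2] ⇒ +0.794914 -0.281951 = +0.512963;  D = -0.502429+0.103421i
d^2_{1,1}: k∈[0..1] ⇒ +0.544901 -0.579820 = -0.034919;  D = +0.034656-0.004278i
d^2_{2,1}: single k=0 term ⇒ -0.649045;  D = +0.648455-0.027665i
Y_2^{m'}(θ=0.6099,φ=6.215) and Σ D·Y over m':
  (-0.2152+0.0818i)·(+0.1256+0.0172i)  (-0.4909+0.1429i)·(+0.3619+0.0247i)  (-0.5024+0.1034i)·(+0.3204+0.0000i)  (+0.0347-0.0043i)·(-0.3619+0.0247i)  (+0.6485-0.0277i)·(+0.1256-0.0172i)
Y_2^1(R⁻¹ n̂) = -0.302059+0.067024i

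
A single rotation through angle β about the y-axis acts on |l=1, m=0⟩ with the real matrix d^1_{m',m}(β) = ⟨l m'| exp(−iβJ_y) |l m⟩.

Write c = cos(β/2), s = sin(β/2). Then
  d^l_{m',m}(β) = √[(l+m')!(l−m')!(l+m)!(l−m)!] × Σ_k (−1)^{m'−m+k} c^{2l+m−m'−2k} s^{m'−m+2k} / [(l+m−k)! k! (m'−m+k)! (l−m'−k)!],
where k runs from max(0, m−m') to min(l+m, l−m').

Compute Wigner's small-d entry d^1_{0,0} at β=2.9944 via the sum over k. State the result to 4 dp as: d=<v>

d^1_{0,0}(β=2.9944) via Wigner's sum:
Half-angle: c=0.073530, s=0.997293. N=√(1·1·1·1)=1.000000
Admissible k: 0..1 (factorial args all ≥0)
  k=0: (−1)^0·1.0000/(1)·0.0735^2·0.9973^0 = +0.005407
  k=1: (−1)^1·1.0000/(1)·0.0735^0·0.9973^2 = -0.994593
d^1_{0,0}(2.9944) = +0.005407 -0.994593 = -0.989187

d=-0.9892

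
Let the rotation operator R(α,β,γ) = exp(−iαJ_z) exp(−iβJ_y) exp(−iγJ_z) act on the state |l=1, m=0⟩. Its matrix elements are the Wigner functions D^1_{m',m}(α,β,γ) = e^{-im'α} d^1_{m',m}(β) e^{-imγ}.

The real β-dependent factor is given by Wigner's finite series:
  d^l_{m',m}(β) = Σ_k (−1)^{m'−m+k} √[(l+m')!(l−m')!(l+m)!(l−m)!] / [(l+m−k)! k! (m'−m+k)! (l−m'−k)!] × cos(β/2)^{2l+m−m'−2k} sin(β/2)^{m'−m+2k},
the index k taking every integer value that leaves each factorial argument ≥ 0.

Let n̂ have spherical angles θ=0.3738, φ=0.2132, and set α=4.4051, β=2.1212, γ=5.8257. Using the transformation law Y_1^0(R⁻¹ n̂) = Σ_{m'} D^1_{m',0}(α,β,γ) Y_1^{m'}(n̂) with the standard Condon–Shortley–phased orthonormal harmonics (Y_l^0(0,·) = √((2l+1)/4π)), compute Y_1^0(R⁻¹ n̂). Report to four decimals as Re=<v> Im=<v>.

Need the full column D^1_{m',0} for m'=−1..1 at α=4.4051, β=2.1212, γ=5.8257.
cos(β/2)=0.488349, sin(β/2)=0.872649
d^1_{-1,0}: single k=1 term ⇒ +0.602677;  D = -0.182295-0.574445i
d^1_{0,0}: k∈[0..1] ⇒ +0.238484 -0.761516 = -0.523031;  D = -0.523031+0.000000i
d^1_{1,0}: single k=0 term ⇒ -0.602677;  D = +0.182295-0.574445i
Y_1^{m'}(θ=0.3738,φ=0.2132) and Σ D·Y over m':
  (-0.1823-0.5744i)·(+0.1233-0.0267i)  (-0.5230+0.0000i)·(+0.4549+0.0000i)  (+0.1823-0.5744i)·(-0.1233-0.0267i)
Y_1^0(R⁻¹ n̂) = -0.313531+0.000000i

Re=-0.3135 Im=0.0000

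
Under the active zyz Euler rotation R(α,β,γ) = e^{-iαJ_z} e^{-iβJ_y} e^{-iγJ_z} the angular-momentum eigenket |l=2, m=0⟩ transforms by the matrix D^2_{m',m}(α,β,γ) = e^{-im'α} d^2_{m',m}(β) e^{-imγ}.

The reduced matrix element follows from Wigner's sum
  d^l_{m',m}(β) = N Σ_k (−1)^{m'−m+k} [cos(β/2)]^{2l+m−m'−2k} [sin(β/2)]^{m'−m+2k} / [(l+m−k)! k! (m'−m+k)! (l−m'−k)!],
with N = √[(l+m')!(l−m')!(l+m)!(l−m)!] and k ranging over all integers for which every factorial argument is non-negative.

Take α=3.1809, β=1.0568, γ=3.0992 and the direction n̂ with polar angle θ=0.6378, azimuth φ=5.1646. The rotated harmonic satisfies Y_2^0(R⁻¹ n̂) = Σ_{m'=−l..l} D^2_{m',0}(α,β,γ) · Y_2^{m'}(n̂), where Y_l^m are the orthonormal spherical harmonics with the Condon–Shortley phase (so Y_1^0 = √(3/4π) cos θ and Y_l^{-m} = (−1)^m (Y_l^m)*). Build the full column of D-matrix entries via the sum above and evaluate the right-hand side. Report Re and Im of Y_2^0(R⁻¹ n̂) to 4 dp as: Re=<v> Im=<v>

Need the full column D^2_{m',0} for m'=−2..2 at α=3.1809, β=1.0568, γ=3.0992.
cos(β/2)=0.863615, sin(β/2)=0.504152
d^2_{-2,0}: single k=2 term ⇒ +0.464343;  D = +0.462909+0.036467i
d^2_{-1,0}: k∈[1..2] ⇒ +0.795422 -0.271070 = +0.524352;  D = -0.523947-0.020606i
d^2_{0,0}: k∈[0..2] ⇒ +0.556263 -0.758269 +0.064602 = -0.137404;  D = -0.137404+0.000000i
d^2_{1,0}: k∈[0..1] ⇒ -0.795422 +0.271070 = -0.524352;  D = +0.523947-0.020606i
d^2_{2,0}: single k=0 term ⇒ +0.464343;  D = +0.462909-0.036467i
Y_2^{m'}(θ=0.6378,φ=5.1646) and Σ D·Y over m':
  (+0.4629+0.0365i)·(-0.0847+0.1077i)  (-0.5239-0.0206i)·(+0.1615+0.3324i)  (-0.1374+0.0000i)·(+0.2953+0.0000i)  (+0.5239-0.0206i)·(-0.1615+0.3324i)  (+0.4629-0.0365i)·(-0.0847-0.1077i)
Y_2^0(R⁻¹ n̂) = -0.282323-0.000000i

Re=-0.2823 Im=0.0000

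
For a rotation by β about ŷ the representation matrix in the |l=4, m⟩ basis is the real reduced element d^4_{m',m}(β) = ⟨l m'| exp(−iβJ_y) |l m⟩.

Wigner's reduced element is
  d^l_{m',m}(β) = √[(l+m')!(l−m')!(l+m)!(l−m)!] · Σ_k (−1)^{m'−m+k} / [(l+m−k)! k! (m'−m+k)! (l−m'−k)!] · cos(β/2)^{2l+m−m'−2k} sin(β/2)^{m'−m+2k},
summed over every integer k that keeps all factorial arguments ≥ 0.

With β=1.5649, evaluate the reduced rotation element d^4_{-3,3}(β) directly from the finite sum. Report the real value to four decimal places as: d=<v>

d^4_{-3,3}(β=1.5649) via Wigner's sum:
Half-angle: c=0.709188, s=0.705019. N=√(1·5040·5040·1)=5040.000000
k∈{6,7} keeps every argument non-negative
  k=6: (−1)^0·5040.0000/(720)·0.7092^2·0.7050^6 = +0.432341
  k=7: (−1)^1·5040.0000/(5040)·0.7092^0·0.7050^8 = -0.061039
d^4_{-3,3}(1.5649) = +0.432341 -0.061039 = +0.371302

d=0.3713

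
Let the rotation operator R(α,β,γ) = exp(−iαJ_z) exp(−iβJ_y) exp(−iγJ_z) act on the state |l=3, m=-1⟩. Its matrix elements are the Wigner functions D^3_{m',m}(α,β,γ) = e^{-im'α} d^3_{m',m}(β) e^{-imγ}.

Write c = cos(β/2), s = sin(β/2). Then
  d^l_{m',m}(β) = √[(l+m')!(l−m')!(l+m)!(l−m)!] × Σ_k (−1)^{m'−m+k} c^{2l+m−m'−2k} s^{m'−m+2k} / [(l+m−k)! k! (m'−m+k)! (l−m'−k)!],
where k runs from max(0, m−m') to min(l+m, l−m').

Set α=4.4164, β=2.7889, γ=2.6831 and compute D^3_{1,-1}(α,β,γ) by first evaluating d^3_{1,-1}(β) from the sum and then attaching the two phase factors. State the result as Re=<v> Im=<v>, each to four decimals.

Re=-0.1108 Im=-0.6757

Split into d^3_{1,-1}(β=2.7889) × two z-phases.
Half-angle: c=0.175434, s=0.984491. N=√(24·2·2·24)=48.000000
k∈{0,1,2} keeps every argument non-negative
  k=0: (−1)^2·48.0000/(8)·0.1754^4·0.9845^2 = +0.005508
  k=1: (−1)^3·48.0000/(6)·0.1754^2·0.9845^4 = -0.231294
  k=2: (−1)^4·48.0000/(48)·0.1754^0·0.9845^6 = +0.910482
d^3_{1,-1}(2.7889) = +0.005508 -0.231294 +0.910482 = +0.684696
D = (-0.291686+0.956514i)·(+0.684696)·(-0.896721+0.442597i) = -0.110777-0.675676i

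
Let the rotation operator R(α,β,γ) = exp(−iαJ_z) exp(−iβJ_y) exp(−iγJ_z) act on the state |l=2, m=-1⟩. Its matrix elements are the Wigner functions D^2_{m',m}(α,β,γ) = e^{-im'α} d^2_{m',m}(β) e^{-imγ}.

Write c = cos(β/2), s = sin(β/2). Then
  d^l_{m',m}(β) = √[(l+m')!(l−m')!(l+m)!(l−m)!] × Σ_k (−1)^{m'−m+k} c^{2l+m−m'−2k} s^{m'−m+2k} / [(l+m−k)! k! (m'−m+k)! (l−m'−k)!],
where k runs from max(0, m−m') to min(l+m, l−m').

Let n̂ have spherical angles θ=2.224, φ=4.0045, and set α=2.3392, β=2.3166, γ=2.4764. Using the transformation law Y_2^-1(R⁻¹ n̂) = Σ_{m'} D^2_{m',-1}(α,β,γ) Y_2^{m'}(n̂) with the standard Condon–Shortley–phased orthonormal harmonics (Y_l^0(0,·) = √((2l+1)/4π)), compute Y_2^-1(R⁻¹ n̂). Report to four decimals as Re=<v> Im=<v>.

Re=0.0267 Im=0.2564

Need the full column D^2_{m',-1} for m'=−2..2 at α=2.3392, β=2.3166, γ=2.4764.
cos(β/2)=0.400898, sin(β/2)=0.916123
d^2_{-2,-1}: single k=1 term ⇒ +0.118055;  D = +0.075979+0.090356i
d^2_{-1,-1}: k∈[0..1] ⇒ +0.025831 -0.404665 = -0.378834;  D = -0.039030+0.376818i
d^2_{0,-1}: k∈[0..1] ⇒ -0.144587 +0.755040 = +0.610453;  D = -0.480303+0.376778i
d^2_{1,-1}: k∈[0..1] ⇒ +0.404665 -0.704393 = -0.299728;  D = -0.296911-0.040994i
d^2_{2,-1}: single k=0 term ⇒ -0.616488;  D = +0.363800+0.497702i
Y_2^{m'}(θ=2.224,φ=4.0045) and Σ D·Y over m':
  (+0.0760+0.0904i)·(-0.0376-0.2407i)  (-0.0390+0.3768i)·(+0.2424-0.2833i)  (-0.4803+0.3768i)·(+0.0341+0.0000i)  (-0.2969-0.0410i)·(-0.2424-0.2833i)  (+0.3638+0.4977i)·(-0.0376+0.2407i)
Y_2^-1(R⁻¹ n̂) = +0.026702+0.256449i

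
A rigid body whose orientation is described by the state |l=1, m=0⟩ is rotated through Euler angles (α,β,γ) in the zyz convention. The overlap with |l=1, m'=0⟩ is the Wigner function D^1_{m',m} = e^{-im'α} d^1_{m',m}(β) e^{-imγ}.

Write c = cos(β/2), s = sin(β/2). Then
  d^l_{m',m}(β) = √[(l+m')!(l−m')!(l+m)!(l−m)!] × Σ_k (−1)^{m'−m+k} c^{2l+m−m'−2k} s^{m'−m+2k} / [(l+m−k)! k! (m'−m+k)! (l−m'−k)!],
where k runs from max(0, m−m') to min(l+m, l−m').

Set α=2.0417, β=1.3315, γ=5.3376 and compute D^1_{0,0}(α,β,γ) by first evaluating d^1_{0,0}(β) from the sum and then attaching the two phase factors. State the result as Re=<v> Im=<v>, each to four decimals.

First d^1_{0,0}(β=1.3315), then the phase factors e^{-i(0)α} and e^{-i(0)γ}:
c=cos(1.3315/2)=0.786454, s=sin(1.3315/2)=0.617649; N=√[1·1·1·1]=1.000000
k: max(0,(0)−(0))=0 … min(1+(0),1−(0))=1
  k=0: (−1)^0·1.0000/(1)·0.7865^2·0.6176^0 = +0.618510
  k=1: (−1)^1·1.0000/(1)·0.7865^0·0.6176^2 = -0.381490
d^1_{0,0}(1.3315) = +0.618510 -0.381490 = +0.237019
D = (+1.000000+0.000000i)·(+0.237019)·(+1.000000+0.000000i) = +0.237019+0.000000i

Re=0.2370 Im=0.0000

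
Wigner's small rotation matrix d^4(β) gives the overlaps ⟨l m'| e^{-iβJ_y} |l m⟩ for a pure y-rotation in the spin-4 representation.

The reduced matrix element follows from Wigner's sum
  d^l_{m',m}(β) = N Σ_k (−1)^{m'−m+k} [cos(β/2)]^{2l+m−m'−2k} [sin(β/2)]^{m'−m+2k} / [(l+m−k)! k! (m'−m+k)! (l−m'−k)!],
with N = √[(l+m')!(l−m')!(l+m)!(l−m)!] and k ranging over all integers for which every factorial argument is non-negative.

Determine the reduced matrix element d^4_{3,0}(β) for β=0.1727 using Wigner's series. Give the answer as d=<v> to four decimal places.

d=-0.0074

d^4_{3,0}(β=0.1727) via Wigner's sum:
Half-angle: c=0.996274, s=0.086243. N=√(5040·1·24·24)=1703.830978
Admissible k: 0..1 (factorial args all ≥0)
  k=0: (−1)^3·1703.8310/(144)·0.9963^5·0.0862^3 = -0.007449
  k=1: (−1)^4·1703.8310/(144)·0.9963^3·0.0862^5 = +0.000056
d^4_{3,0}(0.1727) = -0.007449 +0.000056 = -0.007394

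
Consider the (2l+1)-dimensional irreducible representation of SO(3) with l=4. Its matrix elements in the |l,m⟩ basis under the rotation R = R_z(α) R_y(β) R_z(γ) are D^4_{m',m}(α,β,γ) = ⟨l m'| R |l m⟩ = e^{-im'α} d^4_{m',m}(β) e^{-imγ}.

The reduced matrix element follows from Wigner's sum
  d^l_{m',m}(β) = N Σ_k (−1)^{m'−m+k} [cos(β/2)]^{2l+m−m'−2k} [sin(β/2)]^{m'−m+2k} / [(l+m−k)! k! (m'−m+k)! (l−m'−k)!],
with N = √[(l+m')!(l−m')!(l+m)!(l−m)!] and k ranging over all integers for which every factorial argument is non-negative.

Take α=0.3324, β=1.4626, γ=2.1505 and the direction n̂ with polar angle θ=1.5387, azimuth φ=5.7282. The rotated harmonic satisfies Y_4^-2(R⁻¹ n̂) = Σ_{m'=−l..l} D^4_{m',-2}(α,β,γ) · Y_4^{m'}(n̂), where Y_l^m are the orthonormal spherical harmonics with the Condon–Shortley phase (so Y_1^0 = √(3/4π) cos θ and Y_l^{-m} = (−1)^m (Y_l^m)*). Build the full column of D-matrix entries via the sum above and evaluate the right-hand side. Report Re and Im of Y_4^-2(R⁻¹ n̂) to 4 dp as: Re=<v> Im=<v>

Need the full column D^4_{m',-2} for m'=−4..4 at α=0.3324, β=1.4626, γ=2.1505.
cos(β/2)=0.744307, sin(β/2)=0.667838
d^4_{-4,-2}: single k=2 term ⇒ +0.401267;  D = +0.318813-0.243666i
d^4_{-3,-2}: k∈[1..2] ⇒ +0.316227 -0.763762 = -0.447535;  D = -0.247431+0.372915i
d^4_{-2,-2}: k∈[0..2] ⇒ +0.094192 -0.909987 +0.915763 = +0.099969;  D = +0.025063-0.096776i
d^4_{-1,-2}: k∈[0..2] ⇒ -0.358568 +1.443375 -0.774687 = +0.310121;  D = -0.024471-0.309154i
d^4_{0,-2}: k∈[0..2] ⇒ +0.719408 -1.544479 +0.466285 = -0.358786;  D = +0.143472+0.328851i
d^4_{1,-2}: k∈[0..2] ⇒ -0.962250 +1.162030 -0.187105 = +0.012675;  D = -0.008582-0.009327i
d^4_{2,-2}: k∈[0..2] ⇒ +0.915763 -0.589809 +0.039570 = +0.365525;  D = -0.321719-0.173510i
d^4_{3,-2}: k∈[0..1] ⇒ -0.614888 +0.165011 = -0.449877;  D = +0.443972+0.072654i
d^4_{4,-2}: single k=0 term ⇒ +0.260081;  D = -0.256324+0.044051i
Y_4^{m'}(θ=1.5387,φ=5.7282) and Σ D·Y over m':
  (+0.3188-0.2437i)·(-0.2670+0.3518i)  (-0.2474+0.3729i)·(-0.0038+0.0399i)  (+0.0251-0.0968i)·(-0.1475-0.2972i)  (-0.0245-0.3092i)·(-0.0386-0.0239i)  (+0.1435+0.3289i)·(+0.3141+0.0000i)  (-0.0086-0.0093i)·(+0.0386-0.0239i)  (-0.3217-0.1735i)·(-0.1475+0.2972i)  (+0.4440+0.0727i)·(+0.0038+0.0399i)  (-0.2563+0.0441i)·(-0.2670-0.3518i)
Y_4^-2(R⁻¹ n̂) = +0.173977+0.314815i

Re=0.1740 Im=0.3148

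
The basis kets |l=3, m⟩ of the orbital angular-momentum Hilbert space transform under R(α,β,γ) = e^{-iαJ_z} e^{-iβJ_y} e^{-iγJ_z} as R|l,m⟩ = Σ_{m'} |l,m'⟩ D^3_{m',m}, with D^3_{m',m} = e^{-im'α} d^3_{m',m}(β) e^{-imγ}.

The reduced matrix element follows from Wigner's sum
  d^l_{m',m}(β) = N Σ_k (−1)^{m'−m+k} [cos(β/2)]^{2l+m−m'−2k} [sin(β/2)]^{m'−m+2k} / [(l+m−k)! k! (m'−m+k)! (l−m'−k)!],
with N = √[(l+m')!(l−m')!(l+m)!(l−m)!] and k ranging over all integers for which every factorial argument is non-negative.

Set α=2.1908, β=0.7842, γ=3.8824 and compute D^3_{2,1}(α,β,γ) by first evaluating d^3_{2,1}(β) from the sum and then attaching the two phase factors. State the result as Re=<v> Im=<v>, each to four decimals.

Split into d^3_{2,1}(β=0.7842) × two z-phases.
With c≡cos(β/2)=0.924109 and s≡sin(β/2)=0.382130, N=[120·1·24·2]^{1/2}=75.894664
k∈{0,1} keeps every argument non-negative
  k=0: (−1)^1·75.8947/(24)·0.9241^5·0.3821^1 = -0.814378
  k=1: (−1)^2·75.8947/(12)·0.9241^3·0.3821^3 = +0.278504
d^3_{2,1}(0.7842) = -0.814378 +0.278504 = -0.535874
D = (-0.324789+0.945786i)·(-0.535874)·(-0.737924+0.674884i) = +0.213613+0.491457i

Re=0.2136 Im=0.4915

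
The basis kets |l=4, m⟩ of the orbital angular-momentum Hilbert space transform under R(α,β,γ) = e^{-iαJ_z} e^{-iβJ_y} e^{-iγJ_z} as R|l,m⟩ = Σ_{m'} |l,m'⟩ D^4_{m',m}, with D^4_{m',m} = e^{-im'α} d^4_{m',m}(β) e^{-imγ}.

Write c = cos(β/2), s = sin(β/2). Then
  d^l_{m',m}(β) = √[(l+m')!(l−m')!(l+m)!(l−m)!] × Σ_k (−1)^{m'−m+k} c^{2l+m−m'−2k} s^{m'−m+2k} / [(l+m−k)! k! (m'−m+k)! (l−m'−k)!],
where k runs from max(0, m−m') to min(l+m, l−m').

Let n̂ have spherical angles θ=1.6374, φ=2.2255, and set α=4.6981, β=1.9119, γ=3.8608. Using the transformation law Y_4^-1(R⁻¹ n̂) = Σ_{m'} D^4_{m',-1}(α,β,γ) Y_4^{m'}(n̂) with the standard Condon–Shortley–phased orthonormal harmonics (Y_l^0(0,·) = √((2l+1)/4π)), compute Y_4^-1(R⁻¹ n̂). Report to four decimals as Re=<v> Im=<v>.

Re=-0.0322 Im=0.1338

Need the full column D^4_{m',-1} for m'=−4..4 at α=4.6981, β=1.9119, γ=3.8608.
cos(β/2)=0.576833, sin(β/2)=0.816862
d^4_{-4,-1}: single k=3 term ⇒ +0.260490;  D = -0.205457-0.160133i
d^4_{-3,-1}: k∈[2..3] ⇒ +0.195105 -0.652100 = -0.456995;  D = -0.286053+0.356396i
d^4_{-2,-1}: k∈[1..3] ⇒ +0.073644 -0.738419 +0.987209 = +0.322433;  D = +0.248546+0.205397i
d^4_{-1,-1}: k∈[0..3] ⇒ +0.012257 -0.368714 +1.478824 -0.988536 = +0.133832;  D = -0.086719+0.101935i
d^4_{0,-1}: k∈[0..3] ⇒ -0.077627 +0.934035 -1.873097 +0.626046 = -0.390644;  D = +0.293892+0.257352i
d^4_{1,-1}: k∈[0..3] ⇒ +0.245809 -1.478824 +1.482805 -0.198239 = +0.051550;  D = +0.034511-0.038293i
d^4_{2,-1}: k∈[0..2] ⇒ -0.492279 +1.480813 -0.593919 = +0.394614;  D = +0.289330+0.268344i
d^4_{3,-1}: k∈[0..1] ⇒ +0.652100 -0.784626 = -0.132526;  D = +0.091499-0.095870i
d^4_{4,-1}: single k=0 term ⇒ -0.522382;  D = +0.372702+0.366027i
Y_4^{m'}(θ=1.6374,φ=2.2255) and Σ D·Y over m':
  (-0.2055-0.1601i)·(-0.3800-0.2190i)  (-0.2861+0.3564i)·(-0.0764+0.0317i)  (+0.2485+0.2054i)·(+0.0834-0.3118i)  (-0.0867+0.1019i)·(-0.0568-0.0740i)  (+0.2939+0.2574i)·(+0.3034+0.0000i)  (+0.0345-0.0383i)·(+0.0568-0.0740i)  (+0.2893+0.2683i)·(+0.0834+0.3118i)  (+0.0915-0.0959i)·(+0.0764+0.0317i)  (+0.3727+0.3660i)·(-0.3800+0.2190i)
Y_4^-1(R⁻¹ n̂) = -0.032206+0.133825i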